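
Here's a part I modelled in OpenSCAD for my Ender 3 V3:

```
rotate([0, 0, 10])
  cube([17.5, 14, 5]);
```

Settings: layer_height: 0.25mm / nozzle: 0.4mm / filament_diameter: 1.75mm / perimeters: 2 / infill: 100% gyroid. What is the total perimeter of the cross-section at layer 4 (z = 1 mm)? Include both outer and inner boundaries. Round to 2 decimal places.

At z = 1 mm: the 17.5×14 cube contributes its full rectangle (perimeter 63.00 mm); (whole slice rotated 10° about Z — lengths, areas and connectivity unchanged). Overall, the cross-section is a single solid region. Total boundary length (outer) = 63.00 mm.

63.00 mm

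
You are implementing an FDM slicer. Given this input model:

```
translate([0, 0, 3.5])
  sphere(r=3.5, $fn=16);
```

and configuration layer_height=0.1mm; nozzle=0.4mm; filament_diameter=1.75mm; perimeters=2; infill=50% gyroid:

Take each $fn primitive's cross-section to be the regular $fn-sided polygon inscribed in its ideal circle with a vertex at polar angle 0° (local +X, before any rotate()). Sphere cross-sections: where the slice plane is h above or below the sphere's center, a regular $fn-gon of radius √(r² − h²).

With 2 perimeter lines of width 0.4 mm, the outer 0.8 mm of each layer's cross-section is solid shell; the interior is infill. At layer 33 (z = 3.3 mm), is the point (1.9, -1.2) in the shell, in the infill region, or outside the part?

infill

At z = 3.3 mm: the sphere: section is a regular 16-gon, circumradius = √(r²−h²) = √(3.5²−0.2²) = 3.494. Overall, the cross-section is a single solid region. The nearest boundary edge runs (2.47, -2.47)→(3.23, -1.34); distance from the point to it = 1.18 mm. The point is inside the cross-section and 1.18 mm from the nearest boundary — more than the 0.8 mm shell width (2 × 0.4), so it's in the infill interior.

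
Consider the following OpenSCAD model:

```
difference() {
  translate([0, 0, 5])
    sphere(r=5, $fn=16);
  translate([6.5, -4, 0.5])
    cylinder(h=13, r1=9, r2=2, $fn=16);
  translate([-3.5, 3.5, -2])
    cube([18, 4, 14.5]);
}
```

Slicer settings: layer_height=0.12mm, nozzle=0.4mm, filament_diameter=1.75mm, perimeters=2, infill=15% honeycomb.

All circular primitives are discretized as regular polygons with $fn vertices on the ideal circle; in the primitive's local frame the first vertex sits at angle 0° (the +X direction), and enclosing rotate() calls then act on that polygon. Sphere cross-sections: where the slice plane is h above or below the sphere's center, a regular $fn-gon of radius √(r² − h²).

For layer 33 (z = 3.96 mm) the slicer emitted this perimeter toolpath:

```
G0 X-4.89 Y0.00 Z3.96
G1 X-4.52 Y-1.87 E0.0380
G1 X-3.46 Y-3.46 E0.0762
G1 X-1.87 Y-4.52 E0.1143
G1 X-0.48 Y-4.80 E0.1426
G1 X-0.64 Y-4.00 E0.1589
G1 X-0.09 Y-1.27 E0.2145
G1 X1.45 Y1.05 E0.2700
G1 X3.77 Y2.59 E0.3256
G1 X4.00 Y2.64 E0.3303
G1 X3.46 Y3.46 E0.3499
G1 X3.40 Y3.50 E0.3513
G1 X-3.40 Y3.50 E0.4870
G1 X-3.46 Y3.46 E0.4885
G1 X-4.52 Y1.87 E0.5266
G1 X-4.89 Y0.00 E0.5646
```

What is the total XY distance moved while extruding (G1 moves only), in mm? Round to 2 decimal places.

Sum the Euclidean lengths of each G1 segment: total = 28.29 mm.

28.29 mm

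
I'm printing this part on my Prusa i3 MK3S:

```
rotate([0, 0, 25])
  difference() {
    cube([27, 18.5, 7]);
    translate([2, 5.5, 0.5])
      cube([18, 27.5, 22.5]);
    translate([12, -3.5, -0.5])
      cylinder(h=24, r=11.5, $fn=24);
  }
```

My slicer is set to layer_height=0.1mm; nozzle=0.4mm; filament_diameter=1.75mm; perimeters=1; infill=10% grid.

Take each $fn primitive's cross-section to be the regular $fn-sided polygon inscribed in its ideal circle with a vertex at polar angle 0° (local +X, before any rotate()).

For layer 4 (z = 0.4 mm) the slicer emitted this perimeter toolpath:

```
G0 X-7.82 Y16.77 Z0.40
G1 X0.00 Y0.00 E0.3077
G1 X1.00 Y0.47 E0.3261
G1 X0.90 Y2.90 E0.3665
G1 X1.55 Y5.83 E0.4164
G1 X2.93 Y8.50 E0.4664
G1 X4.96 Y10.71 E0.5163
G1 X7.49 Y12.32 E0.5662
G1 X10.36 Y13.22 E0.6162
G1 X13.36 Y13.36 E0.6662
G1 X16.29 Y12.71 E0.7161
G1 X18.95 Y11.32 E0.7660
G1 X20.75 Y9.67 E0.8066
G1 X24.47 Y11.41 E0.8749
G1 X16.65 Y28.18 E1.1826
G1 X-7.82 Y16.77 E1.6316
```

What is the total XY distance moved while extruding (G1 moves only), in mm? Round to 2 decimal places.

Sum the Euclidean lengths of each G1 segment: total = 98.11 mm.

98.11 mm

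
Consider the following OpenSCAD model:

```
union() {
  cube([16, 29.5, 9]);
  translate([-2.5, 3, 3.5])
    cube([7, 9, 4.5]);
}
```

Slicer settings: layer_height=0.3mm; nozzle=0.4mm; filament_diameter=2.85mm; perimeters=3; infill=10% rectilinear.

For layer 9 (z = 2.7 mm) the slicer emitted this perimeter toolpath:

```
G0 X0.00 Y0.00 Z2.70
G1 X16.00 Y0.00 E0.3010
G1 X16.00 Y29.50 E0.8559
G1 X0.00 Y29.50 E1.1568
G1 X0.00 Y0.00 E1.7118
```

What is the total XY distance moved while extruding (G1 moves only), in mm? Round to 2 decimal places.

91.00 mm

Sum the Euclidean lengths of each G1 segment: total = 91.00 mm.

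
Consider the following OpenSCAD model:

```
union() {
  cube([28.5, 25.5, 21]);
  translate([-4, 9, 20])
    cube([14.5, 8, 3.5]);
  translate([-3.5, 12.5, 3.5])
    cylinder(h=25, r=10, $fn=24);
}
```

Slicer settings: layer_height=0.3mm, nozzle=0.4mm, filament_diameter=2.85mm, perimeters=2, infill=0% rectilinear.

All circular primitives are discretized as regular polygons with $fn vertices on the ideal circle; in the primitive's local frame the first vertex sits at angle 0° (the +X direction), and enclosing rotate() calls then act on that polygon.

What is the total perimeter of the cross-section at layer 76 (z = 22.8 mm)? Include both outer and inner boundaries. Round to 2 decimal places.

72.23 mm

At z = 22.8 mm: the cube is absent (z outside [0, 21]); the 14.5×8 cube at (-4, 9) contributes its full rectangle (perimeter 45.00 mm); the r=10 cylinder at (-3.5, 12.5) gives a regular 24-gon of circumradius 10 (constant along its height) (perimeter = 2·24·10.000·sin(180°/24) = 62.65 mm); Combining (union): the regions partially overlap (shared area 81.23 mm²), so the edge portions inside another operand are dropped and the merged outline is re-measured after clipping — boundary = 72.23 mm. Overall, the cross-section is a single solid region. Total boundary length (outer) = 72.23 mm.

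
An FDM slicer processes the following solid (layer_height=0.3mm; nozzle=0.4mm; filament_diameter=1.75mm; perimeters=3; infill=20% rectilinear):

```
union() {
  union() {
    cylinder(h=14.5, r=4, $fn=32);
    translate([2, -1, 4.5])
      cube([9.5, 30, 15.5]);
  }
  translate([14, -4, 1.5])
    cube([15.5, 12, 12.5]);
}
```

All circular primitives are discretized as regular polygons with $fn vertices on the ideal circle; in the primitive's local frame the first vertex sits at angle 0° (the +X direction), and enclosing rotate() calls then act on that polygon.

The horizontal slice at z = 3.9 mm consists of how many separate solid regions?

At z = 3.9 mm: the r=4 cylinder contributes a regular 32-gon of circumradius 4; the cube at (2, -1) is absent (z outside [4.5, 20]); Combining (union): only the r=4 cylinder is present, so the union is just that shape — 1 connected region; the cube at (14, -4) is present — its section is the full 15.5×12 rectangle; Taking the union: the 2 present regions are separate (no shared area or edge), so areas and boundary lengths simply add and each stays a separate island — 2 connected regions. The result has 2 disconnected regions.

2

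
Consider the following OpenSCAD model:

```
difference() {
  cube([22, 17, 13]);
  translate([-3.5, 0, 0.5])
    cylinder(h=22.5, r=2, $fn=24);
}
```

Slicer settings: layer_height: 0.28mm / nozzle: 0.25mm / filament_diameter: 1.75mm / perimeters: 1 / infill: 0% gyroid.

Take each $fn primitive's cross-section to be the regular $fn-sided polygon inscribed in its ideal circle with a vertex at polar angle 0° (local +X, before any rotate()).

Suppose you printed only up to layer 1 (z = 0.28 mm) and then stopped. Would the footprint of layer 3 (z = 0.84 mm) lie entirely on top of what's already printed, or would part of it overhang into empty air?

entirely on top

Compare the two slices. At z = 0.28: the cube (footprint 22×17) is included at this height (area 374.00 mm²); the cylinder at (-3.5, 0) is not intersected at this z (z outside [0.5, 23]); Subtracting the remaining from the first: none of the subtracted shapes is present at this height, so the 22×17 cube is unchanged — area = 374.00 mm². At z = 0.84: the cube is present — its section is the full 22×17 rectangle (area 374.00 mm²); the r=2 cylinder at (-3.5, 0) contributes a regular 24-gon of circumradius 2 (area = (24/2)·2.000²·sin(360°/24) = 12.42 mm²); After the difference (first − rest): starting from the 22×17 cube (374.00 mm²), the r=2 cylinder at (-3.5, 0) misses the remaining region (no effect) — area = 374.00 mm². Checking containment: the cross-section at z = 0.84 is a subset of the cross-section at z = 0.28.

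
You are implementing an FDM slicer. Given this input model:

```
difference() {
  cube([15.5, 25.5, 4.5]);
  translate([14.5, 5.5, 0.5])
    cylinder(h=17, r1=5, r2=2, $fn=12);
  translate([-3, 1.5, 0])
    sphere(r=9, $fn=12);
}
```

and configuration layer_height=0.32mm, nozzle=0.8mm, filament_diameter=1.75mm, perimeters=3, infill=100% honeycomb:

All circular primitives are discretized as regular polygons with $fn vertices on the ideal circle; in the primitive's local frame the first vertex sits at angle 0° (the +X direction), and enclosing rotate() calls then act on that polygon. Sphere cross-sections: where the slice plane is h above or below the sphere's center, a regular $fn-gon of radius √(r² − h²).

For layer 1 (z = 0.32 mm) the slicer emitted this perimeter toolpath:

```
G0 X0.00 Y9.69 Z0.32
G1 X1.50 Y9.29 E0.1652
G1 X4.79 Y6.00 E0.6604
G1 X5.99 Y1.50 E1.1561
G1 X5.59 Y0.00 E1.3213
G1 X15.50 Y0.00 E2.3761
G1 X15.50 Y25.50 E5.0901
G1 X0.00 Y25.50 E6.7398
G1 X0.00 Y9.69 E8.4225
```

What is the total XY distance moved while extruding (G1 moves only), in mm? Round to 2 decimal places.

Sum the Euclidean lengths of each G1 segment: total = 79.13 mm.

79.13 mm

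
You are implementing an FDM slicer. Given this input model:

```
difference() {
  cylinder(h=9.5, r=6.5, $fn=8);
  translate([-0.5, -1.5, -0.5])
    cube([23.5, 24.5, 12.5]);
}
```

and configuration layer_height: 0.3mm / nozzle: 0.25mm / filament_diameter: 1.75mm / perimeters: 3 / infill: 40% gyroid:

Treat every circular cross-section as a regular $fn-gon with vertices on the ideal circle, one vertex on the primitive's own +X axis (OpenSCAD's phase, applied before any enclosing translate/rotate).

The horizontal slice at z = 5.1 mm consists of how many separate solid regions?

At z = 5.1 mm: the r=6.5 cylinder gives a regular 8-gon of circumradius 6.5 (constant along its height); the cube at (-0.5, -1.5) (footprint 23.5×24.5) is included at this height; After the difference (first − rest): starting from the r=6.5 cylinder, the 23.5×24.5 cube at (-0.5, -1.5) partially overlaps it — only the 43.11 mm² overlap (of its 575.75 mm²) is removed, clipping the outline — 1 connected region. The result has 1 disconnected region.

1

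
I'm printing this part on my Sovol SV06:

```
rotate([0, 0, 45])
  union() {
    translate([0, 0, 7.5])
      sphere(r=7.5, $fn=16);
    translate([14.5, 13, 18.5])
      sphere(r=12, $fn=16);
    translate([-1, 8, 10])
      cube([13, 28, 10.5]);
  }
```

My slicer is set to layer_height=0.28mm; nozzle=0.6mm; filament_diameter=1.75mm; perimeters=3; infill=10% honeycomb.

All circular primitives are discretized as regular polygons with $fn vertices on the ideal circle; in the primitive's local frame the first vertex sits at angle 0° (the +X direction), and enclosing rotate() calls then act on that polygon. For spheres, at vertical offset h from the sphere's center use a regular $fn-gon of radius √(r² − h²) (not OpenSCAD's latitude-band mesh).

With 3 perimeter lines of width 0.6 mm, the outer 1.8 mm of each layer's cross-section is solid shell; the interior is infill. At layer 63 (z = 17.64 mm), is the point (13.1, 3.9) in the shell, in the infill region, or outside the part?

At z = 17.64 mm: the sphere does not reach this height (|z−center|=10.140 > r=7.5); the r=12 sphere at (14.5, 13) slices to a regular 16-gon of circumradius 11.969 (√(r²−h²) with h=0.86 from center); the 13×28 cube at (-1, 8) contributes its full rectangle; Combining (union): the regions partially overlap (shared area 125.16 mm²), so overlapping operands fuse into one piece — 1 connected region; (whole slice rotated 45° about Z — lengths, areas and connectivity unchanged). Overall, the cross-section is a single solid region. Undo the 45° rotation: the query point maps to (12.021, -6.505) in the un-rotated model frame. The nearest boundary edge runs (14.50, 1.03)→(9.92, 1.94); distance from the point to it = 7.88 mm. The point is not inside any of the regions above, so it lies outside the cross-section (7.88 mm from the nearest boundary).

outside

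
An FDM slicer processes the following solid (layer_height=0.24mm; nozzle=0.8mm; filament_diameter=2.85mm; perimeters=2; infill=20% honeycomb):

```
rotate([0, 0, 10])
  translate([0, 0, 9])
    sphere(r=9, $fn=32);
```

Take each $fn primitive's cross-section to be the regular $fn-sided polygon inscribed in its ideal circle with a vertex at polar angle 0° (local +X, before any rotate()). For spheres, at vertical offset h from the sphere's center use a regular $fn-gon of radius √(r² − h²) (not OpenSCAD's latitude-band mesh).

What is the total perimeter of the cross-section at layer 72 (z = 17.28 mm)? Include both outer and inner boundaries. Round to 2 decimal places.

22.13 mm

At z = 17.28 mm: the r=9 sphere slices to a regular 32-gon of circumradius 3.527 (√(r²−h²) with h=8.28 from center) (perimeter = 2·32·3.527·sin(180°/32) = 22.13 mm); (whole slice rotated 10° about Z — lengths, areas and connectivity unchanged). Overall, the cross-section is a single solid region. Total boundary length (outer) = 22.13 mm.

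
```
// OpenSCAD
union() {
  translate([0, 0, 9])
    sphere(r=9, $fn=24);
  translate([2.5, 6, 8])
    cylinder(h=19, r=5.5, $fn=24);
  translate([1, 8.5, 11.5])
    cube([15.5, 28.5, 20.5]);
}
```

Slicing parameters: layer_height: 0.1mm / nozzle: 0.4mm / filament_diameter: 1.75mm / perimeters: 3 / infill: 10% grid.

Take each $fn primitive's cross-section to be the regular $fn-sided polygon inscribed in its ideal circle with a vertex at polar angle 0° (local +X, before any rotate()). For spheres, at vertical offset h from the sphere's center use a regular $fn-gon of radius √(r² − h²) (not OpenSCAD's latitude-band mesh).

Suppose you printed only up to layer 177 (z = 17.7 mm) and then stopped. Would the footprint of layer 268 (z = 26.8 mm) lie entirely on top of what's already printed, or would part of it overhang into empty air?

entirely on top

Compare the two slices. At z = 17.7: the r=9 sphere slices to a regular 24-gon of circumradius 2.304 (√(r²−h²) with h=8.7 from center) (area = (24/2)·2.304²·sin(360°/24) = 16.49 mm²); the r=5.5 cylinder at (2.5, 6) contributes a regular 24-gon of circumradius 5.5 (area = (24/2)·5.500²·sin(360°/24) = 93.95 mm²); the cube at (1, 8.5) (footprint 15.5×28.5) is included at this height (area 441.75 mm²); Taking the union: the regions partially overlap — summed areas 552.19 mm² minus the doubly-counted overlap 17.88 mm² gives 534.31 mm² — area = 534.31 mm². At z = 26.8: the sphere is absent (|z−center|=17.800 > r=9); the cylinder at (2.5, 6): section is a regular 24-gon, circumradius r=5.5 (area = (24/2)·5.500²·sin(360°/24) = 93.95 mm²); the 15.5×28.5 cube at (1, 8.5) contributes its full rectangle (area 441.75 mm²); Merging all regions: the regions partially overlap — summed areas 535.70 mm² minus the doubly-counted overlap 14.66 mm² gives 521.04 mm² — area = 521.04 mm². Checking containment: the cross-section at z = 26.8 is a subset of the cross-section at z = 17.7.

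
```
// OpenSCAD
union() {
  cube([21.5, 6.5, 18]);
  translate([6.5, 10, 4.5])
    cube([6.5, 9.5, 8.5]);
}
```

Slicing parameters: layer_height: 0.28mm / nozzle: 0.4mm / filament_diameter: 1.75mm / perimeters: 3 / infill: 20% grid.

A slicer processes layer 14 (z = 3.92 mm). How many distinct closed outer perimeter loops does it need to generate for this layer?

At z = 3.92 mm: the 21.5×6.5 cube contributes its full rectangle; the cube at (6.5, 10) does not reach this height (z outside [4.5, 13]); Combining (union): only the 21.5×6.5 cube is present, so the union is just that shape — 1 connected region. The result has 1 disconnected region.

1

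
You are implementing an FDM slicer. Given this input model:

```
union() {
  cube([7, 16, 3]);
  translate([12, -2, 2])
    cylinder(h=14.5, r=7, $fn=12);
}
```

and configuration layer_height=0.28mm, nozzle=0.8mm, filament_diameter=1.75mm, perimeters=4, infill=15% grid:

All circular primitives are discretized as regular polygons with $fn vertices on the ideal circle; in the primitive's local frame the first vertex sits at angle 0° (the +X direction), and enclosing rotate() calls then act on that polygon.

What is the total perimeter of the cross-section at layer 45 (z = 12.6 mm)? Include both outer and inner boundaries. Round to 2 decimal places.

At z = 12.6 mm: the cube does not reach this height (z outside [0, 3]); the cylinder at (12, -2): section is a regular 12-gon, circumradius r=7 (perimeter = 2·12·7.000·sin(180°/12) = 43.48 mm); Taking the union: only the r=7 cylinder at (12, -2) is present, so the union is just that shape — boundary = 43.48 mm. Overall, the cross-section is a single solid region. Total boundary length (outer) = 43.48 mm.

43.48 mm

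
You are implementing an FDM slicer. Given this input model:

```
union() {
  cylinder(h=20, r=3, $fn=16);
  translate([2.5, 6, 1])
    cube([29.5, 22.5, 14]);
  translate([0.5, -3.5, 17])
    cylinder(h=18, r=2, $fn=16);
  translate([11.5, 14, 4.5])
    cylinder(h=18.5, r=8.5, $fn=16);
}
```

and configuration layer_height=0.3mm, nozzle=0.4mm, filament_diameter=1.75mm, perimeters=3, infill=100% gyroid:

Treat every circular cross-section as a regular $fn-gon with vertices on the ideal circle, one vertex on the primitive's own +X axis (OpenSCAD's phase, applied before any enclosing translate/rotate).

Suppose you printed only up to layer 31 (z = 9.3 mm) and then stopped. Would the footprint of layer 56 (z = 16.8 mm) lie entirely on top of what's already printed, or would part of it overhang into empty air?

Compare the two slices. At z = 9.3: the r=3 cylinder contributes a regular 16-gon of circumradius 3 (area = (16/2)·3.000²·sin(360°/16) = 27.55 mm²); the cube at (2.5, 6) is present — its section is the full 29.5×22.5 rectangle (area 663.75 mm²); the cylinder at (0.5, -3.5) does not reach this height (z outside [17, 35]); the r=8.5 cylinder at (11.5, 14) contributes a regular 16-gon of circumradius 8.5 (area = (16/2)·8.500²·sin(360°/16) = 221.19 mm²); Combining (union): the regions partially overlap — summed areas 912.49 mm² minus the doubly-counted overlap 219.93 mm² gives 692.56 mm² — area = 692.56 mm². At z = 16.8: the r=3 cylinder contributes a regular 16-gon of circumradius 3 (area = (16/2)·3.000²·sin(360°/16) = 27.55 mm²); the cube at (2.5, 6) is absent (z outside [1, 15]); the cylinder at (0.5, -3.5) is absent (z outside [17, 35]); the r=8.5 cylinder at (11.5, 14) contributes a regular 16-gon of circumradius 8.5 (area = (16/2)·8.500²·sin(360°/16) = 221.19 mm²); Merging all regions: the 2 present regions are separate (no shared area or edge), so areas and boundary lengths simply add and each stays a separate island — area = 248.74 mm². Checking containment: the cross-section at z = 16.8 is a subset of the cross-section at z = 9.3.

entirely on top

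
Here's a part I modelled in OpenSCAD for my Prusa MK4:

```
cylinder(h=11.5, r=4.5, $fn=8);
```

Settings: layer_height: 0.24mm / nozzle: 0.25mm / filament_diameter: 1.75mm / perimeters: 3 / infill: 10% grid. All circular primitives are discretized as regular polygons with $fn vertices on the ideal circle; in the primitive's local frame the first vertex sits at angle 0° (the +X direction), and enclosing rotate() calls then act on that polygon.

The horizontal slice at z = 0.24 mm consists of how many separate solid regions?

1

At z = 0.24 mm: the r=4.5 cylinder gives a regular 8-gon of circumradius 4.5 (constant along its height). The result has 1 disconnected region.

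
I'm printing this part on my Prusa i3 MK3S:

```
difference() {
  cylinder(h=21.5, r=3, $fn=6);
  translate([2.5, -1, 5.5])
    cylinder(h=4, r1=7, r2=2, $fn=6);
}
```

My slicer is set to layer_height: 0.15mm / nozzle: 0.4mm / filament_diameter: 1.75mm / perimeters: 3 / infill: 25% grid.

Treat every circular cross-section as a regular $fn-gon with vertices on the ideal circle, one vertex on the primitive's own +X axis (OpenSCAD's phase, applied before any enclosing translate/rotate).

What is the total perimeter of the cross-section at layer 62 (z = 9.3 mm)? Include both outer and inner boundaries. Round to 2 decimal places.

At z = 9.3 mm: the r=3 cylinder contributes a regular 6-gon of circumradius 3 (perimeter = 2·6·3.000·sin(180°/6) = 18.00 mm); the cone at (2.5, -1) contributes a regular 6-gon of circumradius 2.250 (interpolated between r1=7 and r2=2 at t=0.950) (perimeter = 2·6·2.250·sin(180°/6) = 13.50 mm); After the difference (first − rest): starting from the r=3 cylinder, the cone at (2.5, -1) partially overlaps it — only the 5.71 mm² overlap (of its 13.15 mm²) is removed, clipping the outline — boundary = 18.75 mm. Overall, the cross-section is a single solid region. Total boundary length (outer) = 18.75 mm.

18.75 mm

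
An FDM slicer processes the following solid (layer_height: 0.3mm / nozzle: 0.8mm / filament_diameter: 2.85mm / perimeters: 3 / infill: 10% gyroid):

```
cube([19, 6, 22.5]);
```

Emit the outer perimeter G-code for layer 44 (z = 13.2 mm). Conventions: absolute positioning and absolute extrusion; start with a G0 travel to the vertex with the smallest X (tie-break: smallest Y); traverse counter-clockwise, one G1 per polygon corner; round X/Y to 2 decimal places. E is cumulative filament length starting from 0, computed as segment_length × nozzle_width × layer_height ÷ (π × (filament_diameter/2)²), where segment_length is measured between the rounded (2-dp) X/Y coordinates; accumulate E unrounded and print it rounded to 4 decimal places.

G0 X0.00 Y0.00 Z13.20
G1 X19.00 Y0.00 E0.7148
G1 X19.00 Y6.00 E0.9405
G1 X0.00 Y6.00 E1.6553
G1 X0.00 Y0.00 E1.8811

At z = 13.2 mm: the cube (footprint 19×6) is included at this height. The outline is a single polygon with 4 vertices. Extrusion per mm of travel: 0.8 × 0.3 / (π × 1.425²) = 0.037621. Accumulating E over each segment gives final E = 1.8811.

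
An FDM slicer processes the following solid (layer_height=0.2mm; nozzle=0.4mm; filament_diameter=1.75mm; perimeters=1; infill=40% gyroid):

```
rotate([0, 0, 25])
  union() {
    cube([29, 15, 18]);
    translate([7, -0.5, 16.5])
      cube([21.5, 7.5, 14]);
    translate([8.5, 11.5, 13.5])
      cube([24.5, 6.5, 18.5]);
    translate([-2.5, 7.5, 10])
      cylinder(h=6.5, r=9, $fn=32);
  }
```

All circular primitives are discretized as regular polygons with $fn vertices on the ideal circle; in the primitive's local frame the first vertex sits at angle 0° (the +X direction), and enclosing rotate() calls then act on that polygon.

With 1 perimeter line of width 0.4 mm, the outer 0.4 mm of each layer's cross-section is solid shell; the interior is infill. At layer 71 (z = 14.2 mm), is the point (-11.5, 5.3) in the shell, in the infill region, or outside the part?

infill

At z = 14.2 mm: the cube (footprint 29×15) is included at this height; the cube at (7, -0.5) does not reach this height (z outside [16.5, 30.5]); the cube at (8.5, 11.5) (footprint 24.5×6.5) is included at this height; the cylinder at (-2.5, 7.5): section is a regular 32-gon, circumradius r=9; Taking the union: the regions partially overlap (shared area 150.85 mm²), so overlapping operands fuse into one piece — 1 connected region; (whole slice rotated 25° about Z — lengths, areas and connectivity unchanged). Overall, the cross-section is a single solid region. Undo the 25° rotation: the query point maps to (-8.183, 9.664) in the un-rotated model frame. The nearest boundary edge runs (-11.33, 9.26)→(-10.81, 10.94); distance from the point to it = 2.89 mm. The point is inside the cross-section and 2.89 mm from the nearest boundary — more than the 0.4 mm shell width (1 × 0.4), so it's in the infill interior.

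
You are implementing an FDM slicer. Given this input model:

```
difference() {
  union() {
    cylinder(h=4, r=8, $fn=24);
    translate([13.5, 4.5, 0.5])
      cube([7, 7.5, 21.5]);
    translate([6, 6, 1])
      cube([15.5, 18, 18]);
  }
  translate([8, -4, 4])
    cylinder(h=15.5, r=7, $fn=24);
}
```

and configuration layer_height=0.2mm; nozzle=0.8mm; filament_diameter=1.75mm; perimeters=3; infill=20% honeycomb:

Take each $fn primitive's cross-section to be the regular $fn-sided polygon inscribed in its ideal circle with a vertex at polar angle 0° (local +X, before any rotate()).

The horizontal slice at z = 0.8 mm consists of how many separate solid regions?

At z = 0.8 mm: the r=8 cylinder contributes a regular 24-gon of circumradius 8; the cube at (13.5, 4.5) (footprint 7×7.5) is included at this height; the cube at (6, 6) is absent (z outside [1, 19]); Merging all regions: the 2 present regions are separate (no shared area or edge), so areas and boundary lengths simply add and each stays a separate island — 2 connected regions; the cylinder at (8, -4) is absent (z outside [4, 19.5]); After the difference (first − rest): none of the subtracted shapes is present at this height, so the result so far is unchanged — 2 connected regions. The result has 2 disconnected regions.

2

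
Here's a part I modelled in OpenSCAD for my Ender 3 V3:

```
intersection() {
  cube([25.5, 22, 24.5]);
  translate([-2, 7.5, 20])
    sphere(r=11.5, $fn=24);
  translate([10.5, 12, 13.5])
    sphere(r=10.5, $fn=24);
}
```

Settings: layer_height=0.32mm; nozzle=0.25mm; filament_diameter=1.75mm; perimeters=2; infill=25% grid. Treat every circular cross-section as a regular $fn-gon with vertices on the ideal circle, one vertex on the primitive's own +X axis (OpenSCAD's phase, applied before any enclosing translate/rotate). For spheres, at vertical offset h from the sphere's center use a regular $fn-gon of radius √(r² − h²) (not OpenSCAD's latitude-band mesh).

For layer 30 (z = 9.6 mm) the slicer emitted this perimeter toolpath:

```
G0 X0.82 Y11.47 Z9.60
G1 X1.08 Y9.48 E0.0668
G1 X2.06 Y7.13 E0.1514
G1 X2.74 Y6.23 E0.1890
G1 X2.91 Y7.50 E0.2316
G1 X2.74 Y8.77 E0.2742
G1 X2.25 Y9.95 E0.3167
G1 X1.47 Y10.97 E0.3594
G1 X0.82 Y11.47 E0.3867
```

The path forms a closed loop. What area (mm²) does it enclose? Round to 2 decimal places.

Apply the shoelace formula to the sequence of (X, Y) vertices; enclosed area = 4.85 mm².

4.85 mm²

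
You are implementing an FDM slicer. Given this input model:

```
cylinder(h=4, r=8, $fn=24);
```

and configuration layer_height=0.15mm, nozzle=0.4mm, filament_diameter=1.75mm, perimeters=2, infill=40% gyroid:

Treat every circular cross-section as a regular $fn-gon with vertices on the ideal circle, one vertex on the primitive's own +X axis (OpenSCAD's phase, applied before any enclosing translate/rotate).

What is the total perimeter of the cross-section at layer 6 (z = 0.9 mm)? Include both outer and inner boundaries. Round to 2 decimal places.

At z = 0.9 mm: the r=8 cylinder gives a regular 24-gon of circumradius 8 (constant along its height) (perimeter = 2·24·8.000·sin(180°/24) = 50.12 mm). Overall, the cross-section is a single solid region. Total boundary length (outer) = 50.12 mm.

50.12 mm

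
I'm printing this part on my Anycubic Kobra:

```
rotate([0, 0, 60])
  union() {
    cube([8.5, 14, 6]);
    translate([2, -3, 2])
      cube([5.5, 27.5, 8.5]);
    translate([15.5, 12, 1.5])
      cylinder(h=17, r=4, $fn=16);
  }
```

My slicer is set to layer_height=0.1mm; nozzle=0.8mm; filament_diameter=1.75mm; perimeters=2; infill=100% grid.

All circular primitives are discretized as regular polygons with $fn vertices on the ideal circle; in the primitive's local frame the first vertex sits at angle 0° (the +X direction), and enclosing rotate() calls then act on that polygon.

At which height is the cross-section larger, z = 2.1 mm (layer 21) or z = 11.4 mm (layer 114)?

layer 21 (z = 2.1 mm)

Layer 21 (z = 2.1): the 8.5×14 cube contributes its full rectangle (area 119.00 mm²); the cube at (2, -3) (footprint 5.5×27.5) is included at this height (area 151.25 mm²); the r=4 cylinder at (15.5, 12) contributes a regular 16-gon of circumradius 4 (area = (16/2)·4.000²·sin(360°/16) = 48.98 mm²); Merging all regions: the regions partially overlap — summed areas 319.23 mm² minus the doubly-counted overlap 77.00 mm² gives 242.23 mm² — area = 242.23 mm²; (whole slice rotated 60° about Z — lengths, areas and connectivity unchanged). So its area = 242.23 mm². Layer 114 (z = 11.4): the cube is not intersected at this z (z outside [0, 6]); the cube at (2, -3) does not reach this height (z outside [2, 10.5]); the r=4 cylinder at (15.5, 12) contributes a regular 16-gon of circumradius 4 (area = (16/2)·4.000²·sin(360°/16) = 48.98 mm²); Merging all regions: only the r=4 cylinder at (15.5, 12) is present, so the union is just that shape — area = 48.98 mm²; (whole slice rotated 60° about Z — lengths, areas and connectivity unchanged). So its area = 48.98 mm². Layer 21 is larger (242.23 vs 48.98 mm²).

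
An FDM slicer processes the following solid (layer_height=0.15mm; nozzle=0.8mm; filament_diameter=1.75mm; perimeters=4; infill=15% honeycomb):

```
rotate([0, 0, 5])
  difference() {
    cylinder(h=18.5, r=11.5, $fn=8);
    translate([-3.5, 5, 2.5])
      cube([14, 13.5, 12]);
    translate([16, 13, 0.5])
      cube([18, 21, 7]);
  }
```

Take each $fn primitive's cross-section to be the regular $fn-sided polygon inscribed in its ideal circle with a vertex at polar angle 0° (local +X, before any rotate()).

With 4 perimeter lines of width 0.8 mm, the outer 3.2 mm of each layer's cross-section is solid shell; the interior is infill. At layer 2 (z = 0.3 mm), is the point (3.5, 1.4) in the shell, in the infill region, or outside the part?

infill

At z = 0.3 mm: the r=11.5 cylinder gives a regular 8-gon of circumradius 11.5 (constant along its height); the cube at (-3.5, 5) is not intersected at this z (z outside [2.5, 14.5]); the cube at (16, 13) is not intersected at this z (z outside [0.5, 7.5]); After the difference (first − rest): none of the subtracted shapes is present at this height, so the r=11.5 cylinder is unchanged — 1 connected region; (rotated 5° about Z; rotation is an isometry so areas/perimeters/island counts are preserved). Overall, the cross-section is a single solid region. Undo the 5° rotation: the query point maps to (3.609, 1.090) in the un-rotated model frame. The nearest boundary edge runs (11.50, 0.00)→(8.13, 8.13); distance from the point to it = 6.87 mm. The point is inside the cross-section and 6.87 mm from the nearest boundary — more than the 3.2 mm shell width (4 × 0.8), so it's in the infill interior.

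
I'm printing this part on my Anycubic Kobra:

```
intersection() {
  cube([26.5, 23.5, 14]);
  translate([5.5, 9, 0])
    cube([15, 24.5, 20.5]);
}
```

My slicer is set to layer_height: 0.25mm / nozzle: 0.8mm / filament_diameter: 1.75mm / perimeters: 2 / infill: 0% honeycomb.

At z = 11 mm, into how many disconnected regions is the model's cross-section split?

At z = 11 mm: the cube (footprint 26.5×23.5) is included at this height; the 15×24.5 cube at (5.5, 9) contributes its full rectangle; Taking the intersection: the 15×24.5 cube at (5.5, 9) partially overlaps the 26.5×23.5 cube; clipping to the common part keeps 217.50 mm² — 1 connected region. The result has 1 disconnected region.

1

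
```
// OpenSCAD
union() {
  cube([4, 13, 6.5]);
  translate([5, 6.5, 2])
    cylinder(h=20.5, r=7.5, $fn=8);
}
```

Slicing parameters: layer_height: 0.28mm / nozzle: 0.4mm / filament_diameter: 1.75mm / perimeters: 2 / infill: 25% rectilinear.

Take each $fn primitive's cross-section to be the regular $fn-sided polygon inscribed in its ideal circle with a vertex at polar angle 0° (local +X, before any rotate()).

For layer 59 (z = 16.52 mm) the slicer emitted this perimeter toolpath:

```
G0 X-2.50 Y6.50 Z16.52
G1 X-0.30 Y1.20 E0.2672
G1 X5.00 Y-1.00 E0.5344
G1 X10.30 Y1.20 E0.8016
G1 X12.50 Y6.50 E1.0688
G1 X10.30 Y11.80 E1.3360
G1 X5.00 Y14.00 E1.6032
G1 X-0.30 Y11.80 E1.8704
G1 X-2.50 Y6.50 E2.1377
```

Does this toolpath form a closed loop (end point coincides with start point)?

yes

Start point (G0): (-2.50, 6.50). End point (last G1): the path returns to the start — closed.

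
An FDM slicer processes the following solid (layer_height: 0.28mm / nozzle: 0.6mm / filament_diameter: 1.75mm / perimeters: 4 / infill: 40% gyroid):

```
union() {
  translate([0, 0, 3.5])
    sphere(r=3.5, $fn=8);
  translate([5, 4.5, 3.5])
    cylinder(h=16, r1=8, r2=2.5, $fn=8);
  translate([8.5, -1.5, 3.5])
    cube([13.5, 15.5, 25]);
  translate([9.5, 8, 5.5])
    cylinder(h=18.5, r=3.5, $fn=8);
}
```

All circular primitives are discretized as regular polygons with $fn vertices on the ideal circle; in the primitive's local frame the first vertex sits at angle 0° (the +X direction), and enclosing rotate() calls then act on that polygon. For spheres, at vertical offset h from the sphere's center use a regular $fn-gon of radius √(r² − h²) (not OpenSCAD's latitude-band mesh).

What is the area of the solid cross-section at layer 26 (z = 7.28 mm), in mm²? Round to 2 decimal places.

At z = 7.28 mm: the sphere is absent (|z−center|=3.780 > r=3.5); the cone at (5, 4.5): at t=0.236 of its height the radius interpolates to r₁+(r₂−r₁)t = 6.701, giving a regular 8-gon of that circumradius (area = (8/2)·6.701²·sin(360°/8) = 126.99 mm²); the 13.5×15.5 cube at (8.5, -1.5) contributes its full rectangle (area 209.25 mm²); the r=3.5 cylinder at (9.5, 8) gives a regular 8-gon of circumradius 3.5 (constant along its height) (area = (8/2)·3.500²·sin(360°/8) = 34.65 mm²); Combining (union): the regions partially overlap — summed areas 370.89 mm² minus the doubly-counted overlap 55.24 mm² gives 315.65 mm² — area = 315.65 mm². Overall, the cross-section is a single solid region. Net area = 315.65 mm².

315.65 mm²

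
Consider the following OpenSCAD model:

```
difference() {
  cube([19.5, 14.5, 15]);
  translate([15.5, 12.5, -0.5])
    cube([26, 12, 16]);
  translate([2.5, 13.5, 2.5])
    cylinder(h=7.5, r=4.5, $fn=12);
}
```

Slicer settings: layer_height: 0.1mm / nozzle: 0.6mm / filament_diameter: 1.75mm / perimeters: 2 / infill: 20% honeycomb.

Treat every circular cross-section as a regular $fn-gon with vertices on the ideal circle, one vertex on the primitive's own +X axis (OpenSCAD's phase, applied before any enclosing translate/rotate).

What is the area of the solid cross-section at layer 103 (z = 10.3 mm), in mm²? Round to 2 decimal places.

At z = 10.3 mm: the cube is present — its section is the full 19.5×14.5 rectangle (area 282.75 mm²); the 26×12 cube at (15.5, 12.5) contributes its full rectangle (area 312.00 mm²); the cylinder at (2.5, 13.5) does not reach this height (z outside [2.5, 10]); Taking the first minus the rest: starting from the 19.5×14.5 cube (282.75 mm²), the 26×12 cube at (15.5, 12.5) partially overlaps it — only the 8.00 mm² overlap (of its 312.00 mm²) is removed, clipping the outline — area = 274.75 mm². Overall, the cross-section is a single solid region. Net area = 274.75 mm².

274.75 mm²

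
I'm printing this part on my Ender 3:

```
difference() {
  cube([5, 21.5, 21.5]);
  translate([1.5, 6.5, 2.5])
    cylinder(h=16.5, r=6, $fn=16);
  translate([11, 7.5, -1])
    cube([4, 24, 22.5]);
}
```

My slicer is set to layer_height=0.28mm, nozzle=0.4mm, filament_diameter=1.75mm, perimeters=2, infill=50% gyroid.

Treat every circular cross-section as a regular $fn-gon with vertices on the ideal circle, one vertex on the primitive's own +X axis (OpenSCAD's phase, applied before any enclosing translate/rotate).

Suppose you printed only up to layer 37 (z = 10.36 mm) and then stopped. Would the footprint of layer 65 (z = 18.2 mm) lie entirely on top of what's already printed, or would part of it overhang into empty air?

entirely on top

Compare the two slices. At z = 10.36: the cube is present — its section is the full 5×21.5 rectangle (area 107.50 mm²); the r=6 cylinder at (1.5, 6.5) contributes a regular 16-gon of circumradius 6 (area = (16/2)·6.000²·sin(360°/16) = 110.21 mm²); the cube at (11, 7.5) (footprint 4×24) is included at this height (area 96.00 mm²); After the difference (first − rest): starting from the 5×21.5 cube (107.50 mm²), the r=6 cylinder at (1.5, 6.5) partially overlaps it — only the 56.44 mm² overlap (of its 110.21 mm²) is removed, clipping the outline; the 4×24 cube at (11, 7.5) misses the remaining region (no effect) — area = 51.06 mm². At z = 18.2: the 5×21.5 cube contributes its full rectangle (area 107.50 mm²); the r=6 cylinder at (1.5, 6.5) gives a regular 16-gon of circumradius 6 (constant along its height) (area = (16/2)·6.000²·sin(360°/16) = 110.21 mm²); the cube at (11, 7.5) is present — its section is the full 4×24 rectangle (area 96.00 mm²); Taking the first minus the rest: starting from the 5×21.5 cube (107.50 mm²), the r=6 cylinder at (1.5, 6.5) partially overlaps it — only the 56.44 mm² overlap (of its 110.21 mm²) is removed, clipping the outline; the 4×24 cube at (11, 7.5) misses the remaining region (no effect) — area = 51.06 mm². Checking containment: the cross-section at z = 18.2 is a subset of the cross-section at z = 10.36.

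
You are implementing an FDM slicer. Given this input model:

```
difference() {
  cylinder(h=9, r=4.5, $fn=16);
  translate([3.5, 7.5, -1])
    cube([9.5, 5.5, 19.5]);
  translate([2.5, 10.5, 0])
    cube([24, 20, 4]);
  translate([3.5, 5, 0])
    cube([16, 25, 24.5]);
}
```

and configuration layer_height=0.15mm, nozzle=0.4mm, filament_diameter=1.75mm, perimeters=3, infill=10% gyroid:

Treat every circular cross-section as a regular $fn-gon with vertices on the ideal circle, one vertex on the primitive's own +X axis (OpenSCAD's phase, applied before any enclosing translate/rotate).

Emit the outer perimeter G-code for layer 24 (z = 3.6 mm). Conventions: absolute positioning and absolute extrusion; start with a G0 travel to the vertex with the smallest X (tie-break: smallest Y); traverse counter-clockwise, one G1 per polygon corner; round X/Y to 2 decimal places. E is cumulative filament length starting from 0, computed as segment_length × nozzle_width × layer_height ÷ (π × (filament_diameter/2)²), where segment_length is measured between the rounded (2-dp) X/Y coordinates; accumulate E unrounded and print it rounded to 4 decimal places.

G0 X-4.50 Y0.00 Z3.60
G1 X-4.16 Y-1.72 E0.0437
G1 X-3.18 Y-3.18 E0.0876
G1 X-1.72 Y-4.16 E0.1315
G1 X0.00 Y-4.50 E0.1752
G1 X1.72 Y-4.16 E0.2189
G1 X3.18 Y-3.18 E0.2628
G1 X4.16 Y-1.72 E0.3067
G1 X4.50 Y0.00 E0.3504
G1 X4.16 Y1.72 E0.3941
G1 X3.18 Y3.18 E0.4380
G1 X1.72 Y4.16 E0.4819
G1 X0.00 Y4.50 E0.5256
G1 X-1.72 Y4.16 E0.5693
G1 X-3.18 Y3.18 E0.6132
G1 X-4.16 Y1.72 E0.6571
G1 X-4.50 Y0.00 E0.7008

At z = 3.6 mm: the r=4.5 cylinder contributes a regular 16-gon of circumradius 4.5; the 9.5×5.5 cube at (3.5, 7.5) contributes its full rectangle; the cube at (2.5, 10.5) (footprint 24×20) is included at this height; the 16×25 cube at (3.5, 5) contributes its full rectangle; Subtracting the remaining from the first: starting from the r=4.5 cylinder, the 9.5×5.5 cube at (3.5, 7.5) misses the remaining region (no effect); the 24×20 cube at (2.5, 10.5) misses the remaining region (no effect); the 16×25 cube at (3.5, 5) misses the remaining region (no effect) — 1 connected region. The outline is a single polygon with 16 vertices. Extrusion per mm of travel: 0.4 × 0.15 / (π × 0.875²) = 0.024945. Accumulating E over each segment gives final E = 0.7008.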